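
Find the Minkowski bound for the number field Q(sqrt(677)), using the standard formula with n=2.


d = 677, d mod 4 = 1, so disc(K) = d = 677; |disc(K)| = 677
Real quadratic field, so n = 2, s = r2 = 0, r1 = 2
M = (n!/n^n) * (4/pi)^s * sqrt(|disc(K)|) = (2!/2^2) * (4/pi)^0 * sqrt(677)
= 0.5 * 1.000000 * 26.019224
= 13.0096

13.0096


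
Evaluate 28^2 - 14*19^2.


x^2 - d*y^2
= 28^2 - 14*19^2
= 784 - 5054
= -4270

-4270


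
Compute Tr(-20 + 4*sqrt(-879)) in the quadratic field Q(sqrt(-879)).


Tr(a + b*sqrt(d)) = (a + b*sqrt(d)) + (a - b*sqrt(d)) = 2a
= 2 * (-20)
= -40

-40


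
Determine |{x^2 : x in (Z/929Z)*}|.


For prime p, the number of non-zero quadratic residues is (p-1)/2.
= (929-1)/2
= 464

464


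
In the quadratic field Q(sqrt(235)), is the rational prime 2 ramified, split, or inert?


K = Q(sqrt(235)). Since d mod 4 = 3, disc(K) = 940.
Check p | disc: 940 mod 2 = 0.
p divides disc, so p ramifies: (p) = P^2 with e=2, f=1, g=1.
Therefore p is ramified.

ramified


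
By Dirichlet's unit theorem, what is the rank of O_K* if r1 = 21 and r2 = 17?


By Dirichlet's unit theorem:
rank = r1 + r2 - 1
= 21 + 17 - 1
= 37

37


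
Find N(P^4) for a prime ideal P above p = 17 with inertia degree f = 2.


N(P^a) = p^(a*f)
= 17^(4*2)
= 17^8
= 6975757441

6975757441


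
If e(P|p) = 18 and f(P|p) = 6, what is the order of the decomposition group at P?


|D_P| = e * f
= 18 * 6
= 108

108


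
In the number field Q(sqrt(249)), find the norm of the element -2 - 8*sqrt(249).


N(a + b*sqrt(d)) = a^2 - d*b^2
= (-2)^2 - (249)*(-8)^2
= 4 - 15936
= -15932

-15932


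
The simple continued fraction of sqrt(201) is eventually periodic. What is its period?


Run the CF algorithm for sqrt(201).
a_0 = floor(sqrt(201)) = 14; set m_0=0, q_0=1.
Recurrence: m' = q*a - m,  q' = (d - m'^2)/q,  a' = floor((a_0 + m')/q').
  step 1: m=14, q=5, a=5
  step 2: m=11, q=16, a=1
  step 3: m=5, q=11, a=1
  step 4: m=6, q=15, a=1
  step 5: m=9, q=8, a=2
  step 6: m=7, q=19, a=1
  step 7: m=12, q=3, a=8
  step 8: m=12, q=19, a=1
  step 9: m=7, q=8, a=2
  step 10: m=9, q=15, a=1
  step 11: m=6, q=11, a=1
  step 12: m=5, q=16, a=1
  step 13: m=11, q=5, a=5
  step 14: m=14, q=1, a=28
a_14 = 2*a_0 = 28, so the period closes here.
sqrt(201) = [14; 5, 1, 1, 1, 2, 1, 8, 1, 2, 1, 1, 1, 5, 28]
Period length = 14

14


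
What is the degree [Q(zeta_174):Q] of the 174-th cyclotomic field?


The degree equals Euler's totient phi(174).
174 = 2 * 3 * 29
phi(174) = 56

56


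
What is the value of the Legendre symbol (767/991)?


p = 991 is prime, so compute (767/991) with the reciprocity algorithm (Jacobi-symbol steps: pull out 2s via (2/n), flip via reciprocity, reduce):
  reciprocity: (767/991) -> -(991/767)
  reduce: (224/767)
  pull out 2: (2/767) = +1  (since 767 mod 8 = 7)
  pull out 2: (2/767) = +1  (since 767 mod 8 = 7)
  pull out 2: (2/767) = +1  (since 767 mod 8 = 7)
  pull out 2: (2/767) = +1  (since 767 mod 8 = 7)
  pull out 2: (2/767) = +1  (since 767 mod 8 = 7)
  reciprocity: (7/767) -> -(767/7)
  reduce: (4/7)
  pull out 2: (2/7) = +1  (since 7 mod 8 = 7)
  pull out 2: (2/7) = +1  (since 7 mod 8 = 7)
  (1/7) = 1
Product of signs = 1
(767/991) = 1

1


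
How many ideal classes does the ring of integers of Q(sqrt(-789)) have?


K = Q(sqrt(-789)). d mod 4 = 3, so D = disc(K) = 4d = -3156
h(K) equals the number of primitive reduced positive-definite forms (a, b, c) = a*x^2 + b*x*y + c*y^2 with b^2 - 4ac = D,
where reduced means |b| <= a <= c, with b >= 0 whenever |b| = a or a = c, and primitive means gcd(a, b, c) = 1.
Reduced forces 3a^2 <= |D| = 3156, so 1 <= a <= 32; b must have the parity of D, and c = (b^2 - D)/(4a) must be an integer >= a.
Enumerate a = 1..32, b in [-a, a]:
  a=1: (1, 0, 789)  [1]
  a=2: (2, 2, 395)  [1]
  a=3: (3, 0, 263)  [1]
  a=4: none
  a=5: (5, -2, 158), (5, 2, 158)  [2]
  a=6: (6, 6, 133)  [1]
  a=7: (7, -6, 114), (7, 6, 114)  [2]
  a=8..9: none
  a=10: (10, -2, 79), (10, 2, 79)  [2]
  a=11: (11, -10, 74), (11, 10, 74)  [2]
  a=12: none
  a=13: (13, -4, 61), (13, 4, 61)  [2]
  a=14: (14, -6, 57), (14, 6, 57)  [2]
  a=15: (15, -12, 55), (15, 12, 55)  [2]
  a=16..18: none
  a=19: (19, -6, 42), (19, 6, 42)  [2]
  a=20: none
  a=21: (21, -6, 38), (21, 6, 38)  [2]
  a=22: (22, -10, 37), (22, 10, 37)  [2]
  a=23: (23, -8, 35), (23, 8, 35)  [2]
  a=24: none
  a=25: (25, -12, 33), (25, 12, 33)  [2]
  a=26: (26, -22, 35), (26, 22, 35)  [2]
  a=27..28: none
  a=29: (29, -18, 30), (29, 18, 30)  [2]
  a=30..32: none
Total reduced forms: 1 + 1 + 1 + 2 + 1 + 2 + 2 + 2 + 2 + 2 + 2 + 2 + 2 + 2 + 2 + 2 + 2 + 2 = 32
h = 32

32


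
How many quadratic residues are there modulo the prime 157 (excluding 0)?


For prime p, the number of non-zero quadratic residues is (p-1)/2.
= (157-1)/2
= 78

78


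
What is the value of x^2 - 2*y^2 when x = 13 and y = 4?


x^2 - d*y^2
= 13^2 - 2*4^2
= 169 - 32
= 137

137


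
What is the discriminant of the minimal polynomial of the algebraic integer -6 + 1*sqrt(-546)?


The element -6 + 1*sqrt(-546) has minimal polynomial:
x^2 + 12*x + 582
Discriminant = (12)^2 - 4*(582)
= 144 - 2328
= -2184

-2184


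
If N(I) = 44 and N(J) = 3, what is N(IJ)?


N(IJ) = N(I) * N(J)
= 44 * 3
= 132

132


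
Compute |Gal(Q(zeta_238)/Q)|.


|Gal(Q(zeta_238)/Q)| = phi(238)
= 96

96


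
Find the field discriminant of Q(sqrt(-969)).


For K = Q(sqrt(d)) with d squarefree: disc(K) = d if d = 1 mod 4, and disc(K) = 4d if d = 2 or 3 mod 4.
Here d = -969, and d mod 4 = 3.
d = 3 mod 4, not 1 (O_K = Z[sqrt(d)]), so disc(K) = 4d = 4 * (-969) = -3876

-3876


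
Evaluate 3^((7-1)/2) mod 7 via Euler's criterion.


p = 7 is prime and the exponent is (p-1)/2 = 3, so by Euler's criterion 3^3 = (3/7) = +1 or -1 mod 7.
Compute by square-and-multiply:
  3 = 2 + 1 (binary 11)
  Repeated squaring mod 7: 3^1 = 3, 3^2 = 2
  3^3 = 3^2 * 3^1 = 2 * 3 mod 7
    2 * 3 = 6 = 6 mod 7
  3^3 = 6 mod 7
Result 6 = p - 1 = -1 mod 7: 3 is a quadratic non-residue mod 7. As a residue in [0, p-1] the value is 6.
3^3 mod 7 = 6

6


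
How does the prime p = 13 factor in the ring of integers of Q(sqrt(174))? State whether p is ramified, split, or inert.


K = Q(sqrt(174)). Since d mod 4 = 2, disc(K) = 696.
Check p | disc: 696 mod 13 = 7.
p does not divide disc. Compute Legendre symbol (d/p):
5^((13-1)/2) mod 13 = -1
(d/p) = -1, so p is inert: (p) stays prime with e=1, f=2, g=1.
Therefore p is inert.

inert


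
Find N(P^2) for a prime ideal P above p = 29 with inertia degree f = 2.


N(P^a) = p^(a*f)
= 29^(2*2)
= 29^4
= 707281

707281


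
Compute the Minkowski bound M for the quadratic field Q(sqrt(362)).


d = 362, d mod 4 = 2, so disc(K) = 4d = 1448; |disc(K)| = 1448
Real quadratic field, so n = 2, s = r2 = 0, r1 = 2
M = (n!/n^n) * (4/pi)^s * sqrt(|disc(K)|) = (2!/2^2) * (4/pi)^0 * sqrt(1448)
= 0.5 * 1.000000 * 38.052595
= 19.0263

19.0263


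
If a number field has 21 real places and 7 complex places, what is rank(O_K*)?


By Dirichlet's unit theorem:
rank = r1 + r2 - 1
= 21 + 7 - 1
= 27

27


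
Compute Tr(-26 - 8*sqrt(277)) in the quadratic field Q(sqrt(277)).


Tr(a + b*sqrt(d)) = (a + b*sqrt(d)) + (a - b*sqrt(d)) = 2a
= 2 * (-26)
= -52

-52


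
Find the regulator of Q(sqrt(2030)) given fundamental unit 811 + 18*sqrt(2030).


epsilon = 811 + 18*sqrt(2030)
= 1621.9994
R = ln(1621.9994)
= 7.3914

7.3914


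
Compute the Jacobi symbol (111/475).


Compute (111/475) via quadratic reciprocity:
  reciprocity: (111/475) -> -(475/111)
  reduce: (31/111)
  reciprocity: (31/111) -> -(111/31)
  reduce: (18/31)
  pull out 2: (2/31) = +1  (since 31 mod 8 = 7)
  reciprocity: (9/31) -> +(31/9)
  reduce: (4/9)
  pull out 2: (2/9) = +1  (since 9 mod 8 = 1)
  pull out 2: (2/9) = +1  (since 9 mod 8 = 1)
  (1/9) = 1
Product of signs = 1

1


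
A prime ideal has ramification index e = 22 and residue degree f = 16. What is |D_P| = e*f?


|D_P| = e * f
= 22 * 16
= 352

352


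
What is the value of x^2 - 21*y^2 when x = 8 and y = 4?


x^2 - d*y^2
= 8^2 - 21*4^2
= 64 - 336
= -272

-272


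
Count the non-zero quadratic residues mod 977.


For prime p, the number of non-zero quadratic residues is (p-1)/2.
= (977-1)/2
= 488

488


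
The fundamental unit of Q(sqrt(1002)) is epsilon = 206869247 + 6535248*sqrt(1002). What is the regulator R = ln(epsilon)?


epsilon = 206869247 + 6535248*sqrt(1002)
= 4.1374e+08
R = ln(4.1374e+08)
= 19.8407

19.8407


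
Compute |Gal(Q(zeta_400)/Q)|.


|Gal(Q(zeta_400)/Q)| = phi(400)
= 160

160


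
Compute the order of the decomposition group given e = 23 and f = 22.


|D_P| = e * f
= 23 * 22
= 506

506


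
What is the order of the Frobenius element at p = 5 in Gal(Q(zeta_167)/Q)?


The Frobenius at p in Gal(Q(zeta_n)/Q) = (Z/nZ)* is the class of p, so its order is ord_167(5), the smallest k >= 1 with 5^k = 1 mod 167.
n = 167 = 167, phi(167) = 166; the order divides phi(n).
Divisors of 166: 1, 2, 83, 166
Repeated squaring mod 167: 5^1 = 5, 5^2 = 25, 5^4 = 124, 5^8 = 12, 5^16 = 144, 5^32 = 28, 5^64 = 116, 5^128 = 96
Test divisors in increasing order:
  k=1: 5^1 = 5 mod 167
  k=2: 5^2 = 25 mod 167
  k=83: 5^83 = 116 * 144 * 25 * 5 = 166 mod 167
  k=166: 5^166 = 96 * 28 * 124 * 25 = 1 mod 167  <- first divisor giving 1
Order = 166

166


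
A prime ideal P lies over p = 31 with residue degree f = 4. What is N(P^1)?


N(P^a) = p^(a*f)
= 31^(1*4)
= 31^4
= 923521

923521


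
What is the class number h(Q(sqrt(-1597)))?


K = Q(sqrt(-1597)). d mod 4 = 3, so D = disc(K) = 4d = -6388
h(K) equals the number of primitive reduced positive-definite forms (a, b, c) = a*x^2 + b*x*y + c*y^2 with b^2 - 4ac = D,
where reduced means |b| <= a <= c, with b >= 0 whenever |b| = a or a = c, and primitive means gcd(a, b, c) = 1.
Reduced forces 3a^2 <= |D| = 6388, so 1 <= a <= 46; b must have the parity of D, and c = (b^2 - D)/(4a) must be an integer >= a.
Enumerate a = 1..46, b in [-a, a]:
  a=1: (1, 0, 1597)  [1]
  a=2: (2, 2, 799)  [1]
  a=3..10: none
  a=11: (11, -6, 146), (11, 6, 146)  [2]
  a=12..16: none
  a=17: (17, -2, 94), (17, 2, 94)  [2]
  a=18..21: none
  a=22: (22, -6, 73), (22, 6, 73)  [2]
  a=23: (23, -12, 71), (23, 12, 71)  [2]
  a=24..33: none
  a=34: (34, -2, 47), (34, 2, 47)  [2]
  a=35..40: none
  a=41: (41, -34, 46), (41, 34, 46)  [2]
  a=42..46: none
Total reduced forms: 1 + 1 + 2 + 2 + 2 + 2 + 2 + 2 = 14
h = 14

14


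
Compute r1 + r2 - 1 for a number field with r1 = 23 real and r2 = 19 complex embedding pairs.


By Dirichlet's unit theorem:
rank = r1 + r2 - 1
= 23 + 19 - 1
= 41

41


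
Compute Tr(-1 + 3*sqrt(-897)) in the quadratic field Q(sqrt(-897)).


Tr(a + b*sqrt(d)) = (a + b*sqrt(d)) + (a - b*sqrt(d)) = 2a
= 2 * (-1)
= -2

-2


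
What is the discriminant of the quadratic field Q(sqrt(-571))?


For K = Q(sqrt(d)) with d squarefree: disc(K) = d if d = 1 mod 4, and disc(K) = 4d if d = 2 or 3 mod 4.
Here d = -571, and d mod 4 = 1.
d = 1 mod 4 (O_K = Z[(1+sqrt(d))/2]), so disc(K) = d = -571

-571


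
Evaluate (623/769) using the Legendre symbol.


p = 769 is prime, so compute (623/769) with the reciprocity algorithm (Jacobi-symbol steps: pull out 2s via (2/n), flip via reciprocity, reduce):
  reciprocity: (623/769) -> +(769/623)
  reduce: (146/623)
  pull out 2: (2/623) = +1  (since 623 mod 8 = 7)
  reciprocity: (73/623) -> +(623/73)
  reduce: (39/73)
  reciprocity: (39/73) -> +(73/39)
  reduce: (34/39)
  pull out 2: (2/39) = +1  (since 39 mod 8 = 7)
  reciprocity: (17/39) -> +(39/17)
  reduce: (5/17)
  reciprocity: (5/17) -> +(17/5)
  reduce: (2/5)
  pull out 2: (2/5) = -1  (since 5 mod 8 = 5)
  (1/5) = 1
Product of signs = -1
(623/769) = -1

-1


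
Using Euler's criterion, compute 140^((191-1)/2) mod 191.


p = 191 is prime and the exponent is (p-1)/2 = 95, so by Euler's criterion 140^95 = (140/191) = +1 or -1 mod 191.
Compute by square-and-multiply:
  95 = 64 + 16 + 8 + 4 + 2 + 1 (binary 1011111)
  Repeated squaring mod 191: 140^1 = 140, 140^2 = 118, 140^4 = 172, 140^8 = 170, 140^16 = 59, 140^32 = 43, 140^64 = 130
  140^95 = 140^64 * 140^16 * 140^8 * 140^4 * 140^2 * 140^1 = 130 * 59 * 170 * 172 * 118 * 140 mod 191
    130 * 59 = 7670 = 30 mod 191
    30 * 170 = 5100 = 134 mod 191
    134 * 172 = 23048 = 128 mod 191
    128 * 118 = 15104 = 15 mod 191
    15 * 140 = 2100 = 190 mod 191
  140^95 = 190 mod 191
Result 190 = p - 1 = -1 mod 191: 140 is a quadratic non-residue mod 191. As a residue in [0, p-1] the value is 190.
140^95 mod 191 = 190

190


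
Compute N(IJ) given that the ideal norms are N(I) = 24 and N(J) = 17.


N(IJ) = N(I) * N(J)
= 24 * 17
= 408

408


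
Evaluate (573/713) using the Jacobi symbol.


Compute (573/713) via quadratic reciprocity:
  reciprocity: (573/713) -> +(713/573)
  reduce: (140/573)
  pull out 2: (2/573) = -1  (since 573 mod 8 = 5)
  pull out 2: (2/573) = -1  (since 573 mod 8 = 5)
  reciprocity: (35/573) -> +(573/35)
  reduce: (13/35)
  reciprocity: (13/35) -> +(35/13)
  reduce: (9/13)
  reciprocity: (9/13) -> +(13/9)
  reduce: (4/9)
  pull out 2: (2/9) = +1  (since 9 mod 8 = 1)
  pull out 2: (2/9) = +1  (since 9 mod 8 = 1)
  (1/9) = 1
Product of signs = 1

1


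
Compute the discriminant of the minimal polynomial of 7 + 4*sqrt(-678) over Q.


The element 7 + 4*sqrt(-678) has minimal polynomial:
x^2 - 14*x + 10897
Discriminant = (-14)^2 - 4*(10897)
= 196 - 43588
= -43392

-43392


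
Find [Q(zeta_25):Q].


The degree equals Euler's totient phi(25).
25 = 5^2
phi(25) = 20

20


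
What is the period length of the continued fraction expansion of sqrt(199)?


Run the CF algorithm for sqrt(199).
a_0 = floor(sqrt(199)) = 14; set m_0=0, q_0=1.
Recurrence: m' = q*a - m,  q' = (d - m'^2)/q,  a' = floor((a_0 + m')/q').
  step 1: m=14, q=3, a=9
  step 2: m=13, q=10, a=2
  step 3: m=7, q=15, a=1
  step 4: m=8, q=9, a=2
  step 5: m=10, q=11, a=2
  step 6: m=12, q=5, a=5
  step 7: m=13, q=6, a=4
  step 8: m=11, q=13, a=1
  step 9: m=2, q=15, a=1
  step 10: m=13, q=2, a=13
  step 11: m=13, q=15, a=1
  step 12: m=2, q=13, a=1
  step 13: m=11, q=6, a=4
  step 14: m=13, q=5, a=5
  step 15: m=12, q=11, a=2
  step 16: m=10, q=9, a=2
  step 17: m=8, q=15, a=1
  step 18: m=7, q=10, a=2
  step 19: m=13, q=3, a=9
  step 20: m=14, q=1, a=28
a_20 = 2*a_0 = 28, so the period closes here.
sqrt(199) = [14; 9, 2, 1, 2, 2, 5, 4, 1, 1, 13, 1, 1, 4, 5, 2, 2, 1, 2, 9, 28]
Period length = 20

20


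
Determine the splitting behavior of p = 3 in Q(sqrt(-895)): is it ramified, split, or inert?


K = Q(sqrt(-895)). Since d mod 4 = 1, disc(K) = -895.
Check p | disc: -895 mod 3 = 2.
p does not divide disc. Compute Legendre symbol (d/p):
2^((3-1)/2) mod 3 = -1
(d/p) = -1, so p is inert: (p) stays prime with e=1, f=2, g=1.
Therefore p is inert.

inert


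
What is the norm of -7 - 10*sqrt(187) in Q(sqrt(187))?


N(a + b*sqrt(d)) = a^2 - d*b^2
= (-7)^2 - (187)*(-10)^2
= 49 - 18700
= -18651

-18651


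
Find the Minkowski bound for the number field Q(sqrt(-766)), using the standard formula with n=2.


d = -766, d mod 4 = 2, so disc(K) = 4d = -3064; |disc(K)| = 3064
Imaginary quadratic field, so n = 2, s = r2 = 1, r1 = 0
M = (n!/n^n) * (4/pi)^s * sqrt(|disc(K)|) = (2!/2^2) * (4/pi)^1 * sqrt(3064)
= 0.5 * 1.273240 * 55.353410
= 35.2391

35.2391


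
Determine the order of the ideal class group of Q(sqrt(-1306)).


K = Q(sqrt(-1306)). d mod 4 = 2, so D = disc(K) = 4d = -5224
h(K) equals the number of primitive reduced positive-definite forms (a, b, c) = a*x^2 + b*x*y + c*y^2 with b^2 - 4ac = D,
where reduced means |b| <= a <= c, with b >= 0 whenever |b| = a or a = c, and primitive means gcd(a, b, c) = 1.
Reduced forces 3a^2 <= |D| = 5224, so 1 <= a <= 41; b must have the parity of D, and c = (b^2 - D)/(4a) must be an integer >= a.
Enumerate a = 1..41, b in [-a, a]:
  a=1: (1, 0, 1306)  [1]
  a=2: (2, 0, 653)  [1]
  a=3..4: none
  a=5: (5, -4, 262), (5, 4, 262)  [2]
  a=6..9: none
  a=10: (10, -4, 131), (10, 4, 131)  [2]
  a=11: (11, -10, 121), (11, 10, 121)  [2]
  a=12..18: none
  a=19: (19, -18, 73), (19, 18, 73)  [2]
  a=20..21: none
  a=22: (22, -12, 61), (22, 12, 61)  [2]
  a=23..24: none
  a=25: (25, -24, 58), (25, 24, 58)  [2]
  a=26..28: none
  a=29: (29, -24, 50), (29, 24, 50)  [2]
  a=30..36: none
  a=37: (37, -20, 38), (37, 20, 38)  [2]
  a=38..41: none
Total reduced forms: 1 + 1 + 2 + 2 + 2 + 2 + 2 + 2 + 2 + 2 = 18
h = 18

18


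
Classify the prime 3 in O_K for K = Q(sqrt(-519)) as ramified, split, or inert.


K = Q(sqrt(-519)). Since d mod 4 = 1, disc(K) = -519.
Check p | disc: -519 mod 3 = 0.
p divides disc, so p ramifies: (p) = P^2 with e=2, f=1, g=1.
Therefore p is ramified.

ramified


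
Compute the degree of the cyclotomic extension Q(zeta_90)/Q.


The degree equals Euler's totient phi(90).
90 = 2 * 3^2 * 5
phi(90) = 24

24


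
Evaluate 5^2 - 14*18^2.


x^2 - d*y^2
= 5^2 - 14*18^2
= 25 - 4536
= -4511

-4511


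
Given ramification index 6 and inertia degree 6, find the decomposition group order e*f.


|D_P| = e * f
= 6 * 6
= 36

36


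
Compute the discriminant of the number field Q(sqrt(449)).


For K = Q(sqrt(d)) with d squarefree: disc(K) = d if d = 1 mod 4, and disc(K) = 4d if d = 2 or 3 mod 4.
Here d = 449, and d mod 4 = 1.
d = 1 mod 4 (O_K = Z[(1+sqrt(d))/2]), so disc(K) = d = 449

449


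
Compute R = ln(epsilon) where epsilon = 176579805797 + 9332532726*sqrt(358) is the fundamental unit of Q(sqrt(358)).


epsilon = 176579805797 + 9332532726*sqrt(358)
= 3.5316e+11
R = ln(3.5316e+11)
= 26.5902

26.5902


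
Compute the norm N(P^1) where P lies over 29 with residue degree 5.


N(P^a) = p^(a*f)
= 29^(1*5)
= 29^5
= 20511149

20511149


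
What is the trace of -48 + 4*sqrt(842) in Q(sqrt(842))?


Tr(a + b*sqrt(d)) = (a + b*sqrt(d)) + (a - b*sqrt(d)) = 2a
= 2 * (-48)
= -96

-96


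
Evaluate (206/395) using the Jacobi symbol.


Compute (206/395) via quadratic reciprocity:
  pull out 2: (2/395) = -1  (since 395 mod 8 = 3)
  reciprocity: (103/395) -> -(395/103)
  reduce: (86/103)
  pull out 2: (2/103) = +1  (since 103 mod 8 = 7)
  reciprocity: (43/103) -> -(103/43)
  reduce: (17/43)
  reciprocity: (17/43) -> +(43/17)
  reduce: (9/17)
  reciprocity: (9/17) -> +(17/9)
  reduce: (8/9)
  pull out 2: (2/9) = +1  (since 9 mod 8 = 1)
  pull out 2: (2/9) = +1  (since 9 mod 8 = 1)
  pull out 2: (2/9) = +1  (since 9 mod 8 = 1)
  (1/9) = 1
Product of signs = -1

-1


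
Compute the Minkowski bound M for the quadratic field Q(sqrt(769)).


d = 769, d mod 4 = 1, so disc(K) = d = 769; |disc(K)| = 769
Real quadratic field, so n = 2, s = r2 = 0, r1 = 2
M = (n!/n^n) * (4/pi)^s * sqrt(|disc(K)|) = (2!/2^2) * (4/pi)^0 * sqrt(769)
= 0.5 * 1.000000 * 27.730849
= 13.8654

13.8654


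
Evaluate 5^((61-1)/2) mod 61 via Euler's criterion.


p = 61 is prime and the exponent is (p-1)/2 = 30, so by Euler's criterion 5^30 = (5/61) = +1 or -1 mod 61.
Compute by square-and-multiply:
  30 = 16 + 8 + 4 + 2 (binary 11110)
  Repeated squaring mod 61: 5^1 = 5, 5^2 = 25, 5^4 = 15, 5^8 = 42, 5^16 = 56
  5^30 = 5^16 * 5^8 * 5^4 * 5^2 = 56 * 42 * 15 * 25 mod 61
    56 * 42 = 2352 = 34 mod 61
    34 * 15 = 510 = 22 mod 61
    22 * 25 = 550 = 1 mod 61
  5^30 = 1 mod 61
Result 1: 5 is a quadratic residue mod 61.
5^30 mod 61 = 1

1


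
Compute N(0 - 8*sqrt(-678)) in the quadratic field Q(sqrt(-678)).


N(a + b*sqrt(d)) = a^2 - d*b^2
= (0)^2 - (-678)*(-8)^2
= 0 + 43392
= 43392

43392


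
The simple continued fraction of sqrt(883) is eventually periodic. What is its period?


Run the CF algorithm for sqrt(883).
a_0 = floor(sqrt(883)) = 29; set m_0=0, q_0=1.
Recurrence: m' = q*a - m,  q' = (d - m'^2)/q,  a' = floor((a_0 + m')/q').
  step 1: m=29, q=42, a=1
  step 2: m=13, q=17, a=2
  step 3: m=21, q=26, a=1
  step 4: m=5, q=33, a=1
  step 5: m=28, q=3, a=19
  step 6: m=29, q=14, a=4
  step 7: m=27, q=11, a=5
  step 8: m=28, q=9, a=6
  step 9: m=26, q=23, a=2
  step 10: m=20, q=21, a=2
  step 11: m=22, q=19, a=2
  step 12: m=16, q=33, a=1
  step 13: m=17, q=18, a=2
  step 14: m=19, q=29, a=1
  step 15: m=10, q=27, a=1
  step 16: m=17, q=22, a=2
  step 17: m=27, q=7, a=8
  step 18: m=29, q=6, a=9
  step 19: m=25, q=43, a=1
  step 20: m=18, q=13, a=3
  step 21: m=21, q=34, a=1
  step 22: m=13, q=21, a=2
  step 23: m=29, q=2, a=29
  step 24: m=29, q=21, a=2
  step 25: m=13, q=34, a=1
  step 26: m=21, q=13, a=3
  step 27: m=18, q=43, a=1
  step 28: m=25, q=6, a=9
  step 29: m=29, q=7, a=8
  step 30: m=27, q=22, a=2
  step 31: m=17, q=27, a=1
  step 32: m=10, q=29, a=1
  step 33: m=19, q=18, a=2
  step 34: m=17, q=33, a=1
  step 35: m=16, q=19, a=2
  step 36: m=22, q=21, a=2
  step 37: m=20, q=23, a=2
  step 38: m=26, q=9, a=6
  step 39: m=28, q=11, a=5
  step 40: m=27, q=14, a=4
  step 41: m=29, q=3, a=19
  step 42: m=28, q=33, a=1
  step 43: m=5, q=26, a=1
  step 44: m=21, q=17, a=2
  step 45: m=13, q=42, a=1
  step 46: m=29, q=1, a=58
a_46 = 2*a_0 = 58, so the period closes here.
sqrt(883) = [29; 1, 2, 1, 1, 19, 4, 5, 6, 2, 2, 2, 1, 2, 1, 1, 2, 8, 9, 1, 3, 1, 2, 29, 2, 1, 3, 1, 9, 8, 2, 1, 1, 2, 1, 2, 2, 2, 6, 5, 4, 19, 1, 1, 2, 1, 58]
Period length = 46

46


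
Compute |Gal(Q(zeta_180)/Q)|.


|Gal(Q(zeta_180)/Q)| = phi(180)
= 48

48


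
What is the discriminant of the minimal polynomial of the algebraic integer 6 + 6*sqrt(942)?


The element 6 + 6*sqrt(942) has minimal polynomial:
x^2 - 12*x - 33876
Discriminant = (-12)^2 - 4*(-33876)
= 144 + 135504
= 135648

135648


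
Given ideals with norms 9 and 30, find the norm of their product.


N(IJ) = N(I) * N(J)
= 9 * 30
= 270

270


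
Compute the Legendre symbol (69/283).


p = 283 is prime, so compute (69/283) with the reciprocity algorithm (Jacobi-symbol steps: pull out 2s via (2/n), flip via reciprocity, reduce):
  reciprocity: (69/283) -> +(283/69)
  reduce: (7/69)
  reciprocity: (7/69) -> +(69/7)
  reduce: (6/7)
  pull out 2: (2/7) = +1  (since 7 mod 8 = 7)
  reciprocity: (3/7) -> -(7/3)
  reduce: (1/3)
  (1/3) = 1
Product of signs = -1
(69/283) = -1

-1


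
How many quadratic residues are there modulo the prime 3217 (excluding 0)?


For prime p, the number of non-zero quadratic residues is (p-1)/2.
= (3217-1)/2
= 1608

1608


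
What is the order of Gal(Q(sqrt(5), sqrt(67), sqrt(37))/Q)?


The 3 square roots of distinct primes are multiplicatively independent over Q,
so [K:Q] = 2^3 and Gal(K/Q) is isomorphic to (Z/2Z)^3.
|Gal| = 2^3 = 8

8


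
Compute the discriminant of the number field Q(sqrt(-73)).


For K = Q(sqrt(d)) with d squarefree: disc(K) = d if d = 1 mod 4, and disc(K) = 4d if d = 2 or 3 mod 4.
Here d = -73, and d mod 4 = 3.
d = 3 mod 4, not 1 (O_K = Z[sqrt(d)]), so disc(K) = 4d = 4 * (-73) = -292

-292


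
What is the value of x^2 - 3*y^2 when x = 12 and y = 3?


x^2 - d*y^2
= 12^2 - 3*3^2
= 144 - 27
= 117

117


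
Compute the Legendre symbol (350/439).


p = 439 is prime, so compute (350/439) with the reciprocity algorithm (Jacobi-symbol steps: pull out 2s via (2/n), flip via reciprocity, reduce):
  pull out 2: (2/439) = +1  (since 439 mod 8 = 7)
  reciprocity: (175/439) -> -(439/175)
  reduce: (89/175)
  reciprocity: (89/175) -> +(175/89)
  reduce: (86/89)
  pull out 2: (2/89) = +1  (since 89 mod 8 = 1)
  reciprocity: (43/89) -> +(89/43)
  reduce: (3/43)
  reciprocity: (3/43) -> -(43/3)
  reduce: (1/3)
  (1/3) = 1
Product of signs = 1
(350/439) = 1

1


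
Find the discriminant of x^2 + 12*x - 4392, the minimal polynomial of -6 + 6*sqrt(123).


The element -6 + 6*sqrt(123) has minimal polynomial:
x^2 + 12*x - 4392
Discriminant = (12)^2 - 4*(-4392)
= 144 + 17568
= 17712

17712


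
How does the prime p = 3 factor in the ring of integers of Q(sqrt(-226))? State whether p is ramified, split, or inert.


K = Q(sqrt(-226)). Since d mod 4 = 2, disc(K) = -904.
Check p | disc: -904 mod 3 = 2.
p does not divide disc. Compute Legendre symbol (d/p):
2^((3-1)/2) mod 3 = -1
(d/p) = -1, so p is inert: (p) stays prime with e=1, f=2, g=1.
Therefore p is inert.

inert


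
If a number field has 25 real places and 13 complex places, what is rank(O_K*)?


By Dirichlet's unit theorem:
rank = r1 + r2 - 1
= 25 + 13 - 1
= 37

37


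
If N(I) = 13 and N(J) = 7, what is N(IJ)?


N(IJ) = N(I) * N(J)
= 13 * 7
= 91

91


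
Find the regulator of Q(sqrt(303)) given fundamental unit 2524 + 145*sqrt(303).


epsilon = 2524 + 145*sqrt(303)
= 5047.9998
R = ln(5047.9998)
= 8.5267

8.5267


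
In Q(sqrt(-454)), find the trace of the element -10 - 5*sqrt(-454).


Tr(a + b*sqrt(d)) = (a + b*sqrt(d)) + (a - b*sqrt(d)) = 2a
= 2 * (-10)
= -20

-20


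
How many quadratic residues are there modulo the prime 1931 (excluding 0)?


For prime p, the number of non-zero quadratic residues is (p-1)/2.
= (1931-1)/2
= 965

965


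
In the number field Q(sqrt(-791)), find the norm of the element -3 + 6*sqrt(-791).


N(a + b*sqrt(d)) = a^2 - d*b^2
= (-3)^2 - (-791)*(6)^2
= 9 + 28476
= 28485

28485


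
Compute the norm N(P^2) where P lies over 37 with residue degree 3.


N(P^a) = p^(a*f)
= 37^(2*3)
= 37^6
= 2565726409

2565726409


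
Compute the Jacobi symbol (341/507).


Compute (341/507) via quadratic reciprocity:
  reciprocity: (341/507) -> +(507/341)
  reduce: (166/341)
  pull out 2: (2/341) = -1  (since 341 mod 8 = 5)
  reciprocity: (83/341) -> +(341/83)
  reduce: (9/83)
  reciprocity: (9/83) -> +(83/9)
  reduce: (2/9)
  pull out 2: (2/9) = +1  (since 9 mod 8 = 1)
  (1/9) = 1
Product of signs = -1

-1


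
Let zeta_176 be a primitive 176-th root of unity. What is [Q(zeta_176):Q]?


The degree equals Euler's totient phi(176).
176 = 2^4 * 11
phi(176) = 80

80


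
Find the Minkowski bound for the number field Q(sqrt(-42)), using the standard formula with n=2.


d = -42, d mod 4 = 2, so disc(K) = 4d = -168; |disc(K)| = 168
Imaginary quadratic field, so n = 2, s = r2 = 1, r1 = 0
M = (n!/n^n) * (4/pi)^s * sqrt(|disc(K)|) = (2!/2^2) * (4/pi)^1 * sqrt(168)
= 0.5 * 1.273240 * 12.961481
= 8.2515

8.2515


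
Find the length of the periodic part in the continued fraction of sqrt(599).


Run the CF algorithm for sqrt(599).
a_0 = floor(sqrt(599)) = 24; set m_0=0, q_0=1.
Recurrence: m' = q*a - m,  q' = (d - m'^2)/q,  a' = floor((a_0 + m')/q').
  step 1: m=24, q=23, a=2
  step 2: m=22, q=5, a=9
  step 3: m=23, q=14, a=3
  step 4: m=19, q=17, a=2
  step 5: m=15, q=22, a=1
  step 6: m=7, q=25, a=1
  step 7: m=18, q=11, a=3
  step 8: m=15, q=34, a=1
  step 9: m=19, q=7, a=6
  step 10: m=23, q=10, a=4
  step 11: m=17, q=31, a=1
  step 12: m=14, q=13, a=2
  step 13: m=12, q=35, a=1
  step 14: m=23, q=2, a=23
  step 15: m=23, q=35, a=1
  step 16: m=12, q=13, a=2
  step 17: m=14, q=31, a=1
  step 18: m=17, q=10, a=4
  step 19: m=23, q=7, a=6
  step 20: m=19, q=34, a=1
  step 21: m=15, q=11, a=3
  step 22: m=18, q=25, a=1
  step 23: m=7, q=22, a=1
  step 24: m=15, q=17, a=2
  step 25: m=19, q=14, a=3
  step 26: m=23, q=5, a=9
  step 27: m=22, q=23, a=2
  step 28: m=24, q=1, a=48
a_28 = 2*a_0 = 48, so the period closes here.
sqrt(599) = [24; 2, 9, 3, 2, 1, 1, 3, 1, 6, 4, 1, 2, 1, 23, 1, 2, 1, 4, 6, 1, 3, 1, 1, 2, 3, 9, 2, 48]
Period length = 28

28


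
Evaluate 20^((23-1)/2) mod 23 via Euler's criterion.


p = 23 is prime and the exponent is (p-1)/2 = 11, so by Euler's criterion 20^11 = (20/23) = +1 or -1 mod 23.
Compute by square-and-multiply:
  11 = 8 + 2 + 1 (binary 1011)
  Repeated squaring mod 23: 20^1 = 20, 20^2 = 9, 20^4 = 12, 20^8 = 6
  20^11 = 20^8 * 20^2 * 20^1 = 6 * 9 * 20 mod 23
    6 * 9 = 54 = 8 mod 23
    8 * 20 = 160 = 22 mod 23
  20^11 = 22 mod 23
Result 22 = p - 1 = -1 mod 23: 20 is a quadratic non-residue mod 23. As a residue in [0, p-1] the value is 22.
20^11 mod 23 = 22

22


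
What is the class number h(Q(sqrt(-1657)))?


K = Q(sqrt(-1657)). d mod 4 = 3, so D = disc(K) = 4d = -6628
h(K) equals the number of primitive reduced positive-definite forms (a, b, c) = a*x^2 + b*x*y + c*y^2 with b^2 - 4ac = D,
where reduced means |b| <= a <= c, with b >= 0 whenever |b| = a or a = c, and primitive means gcd(a, b, c) = 1.
Reduced forces 3a^2 <= |D| = 6628, so 1 <= a <= 47; b must have the parity of D, and c = (b^2 - D)/(4a) must be an integer >= a.
Enumerate a = 1..47, b in [-a, a]:
  a=1: (1, 0, 1657)  [1]
  a=2: (2, 2, 829)  [1]
  a=3..6: none
  a=7: (7, -6, 238), (7, 6, 238)  [2]
  a=8..10: none
  a=11: (11, -4, 151), (11, 4, 151)  [2]
  a=12..13: none
  a=14: (14, -6, 119), (14, 6, 119)  [2]
  a=15..16: none
  a=17: (17, -6, 98), (17, 6, 98)  [2]
  a=18..21: none
  a=22: (22, -18, 79), (22, 18, 79)  [2]
  a=23..28: none
  a=29: (29, -10, 58), (29, 10, 58)  [2]
  a=30..33: none
  a=34: (34, -6, 49), (34, 6, 49)  [2]
  a=35..47: none
Total reduced forms: 1 + 1 + 2 + 2 + 2 + 2 + 2 + 2 + 2 = 16
h = 16

16


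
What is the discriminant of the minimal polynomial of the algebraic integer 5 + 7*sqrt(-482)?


The element 5 + 7*sqrt(-482) has minimal polynomial:
x^2 - 10*x + 23643
Discriminant = (-10)^2 - 4*(23643)
= 100 - 94572
= -94472

-94472


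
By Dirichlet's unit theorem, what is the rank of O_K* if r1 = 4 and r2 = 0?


By Dirichlet's unit theorem:
rank = r1 + r2 - 1
= 4 + 0 - 1
= 3

3


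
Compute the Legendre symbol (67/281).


p = 281 is prime, so compute (67/281) with the reciprocity algorithm (Jacobi-symbol steps: pull out 2s via (2/n), flip via reciprocity, reduce):
  reciprocity: (67/281) -> +(281/67)
  reduce: (13/67)
  reciprocity: (13/67) -> +(67/13)
  reduce: (2/13)
  pull out 2: (2/13) = -1  (since 13 mod 8 = 5)
  (1/13) = 1
Product of signs = -1
(67/281) = -1

-1


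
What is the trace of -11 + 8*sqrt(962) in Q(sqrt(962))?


Tr(a + b*sqrt(d)) = (a + b*sqrt(d)) + (a - b*sqrt(d)) = 2a
= 2 * (-11)
= -22

-22


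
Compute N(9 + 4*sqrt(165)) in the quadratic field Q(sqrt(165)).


N(a + b*sqrt(d)) = a^2 - d*b^2
= (9)^2 - (165)*(4)^2
= 81 - 2640
= -2559

-2559


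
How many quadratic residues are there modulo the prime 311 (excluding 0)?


For prime p, the number of non-zero quadratic residues is (p-1)/2.
= (311-1)/2
= 155

155


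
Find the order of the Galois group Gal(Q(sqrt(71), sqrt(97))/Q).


The 2 square roots of distinct primes are multiplicatively independent over Q,
so [K:Q] = 2^2 and Gal(K/Q) is isomorphic to (Z/2Z)^2.
|Gal| = 2^2 = 4

4


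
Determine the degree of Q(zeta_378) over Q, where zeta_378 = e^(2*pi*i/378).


The degree equals Euler's totient phi(378).
378 = 2 * 3^3 * 7
phi(378) = 108

108


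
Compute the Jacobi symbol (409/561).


Compute (409/561) via quadratic reciprocity:
  reciprocity: (409/561) -> +(561/409)
  reduce: (152/409)
  pull out 2: (2/409) = +1  (since 409 mod 8 = 1)
  pull out 2: (2/409) = +1  (since 409 mod 8 = 1)
  pull out 2: (2/409) = +1  (since 409 mod 8 = 1)
  reciprocity: (19/409) -> +(409/19)
  reduce: (10/19)
  pull out 2: (2/19) = -1  (since 19 mod 8 = 3)
  reciprocity: (5/19) -> +(19/5)
  reduce: (4/5)
  pull out 2: (2/5) = -1  (since 5 mod 8 = 5)
  pull out 2: (2/5) = -1  (since 5 mod 8 = 5)
  (1/5) = 1
Product of signs = -1

-1


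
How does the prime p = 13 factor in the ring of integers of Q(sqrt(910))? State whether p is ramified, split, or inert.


K = Q(sqrt(910)). Since d mod 4 = 2, disc(K) = 3640.
Check p | disc: 3640 mod 13 = 0.
p divides disc, so p ramifies: (p) = P^2 with e=2, f=1, g=1.
Therefore p is ramified.

ramified


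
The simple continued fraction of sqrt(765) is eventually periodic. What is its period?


Run the CF algorithm for sqrt(765).
a_0 = floor(sqrt(765)) = 27; set m_0=0, q_0=1.
Recurrence: m' = q*a - m,  q' = (d - m'^2)/q,  a' = floor((a_0 + m')/q').
  step 1: m=27, q=36, a=1
  step 2: m=9, q=19, a=1
  step 3: m=10, q=35, a=1
  step 4: m=25, q=4, a=13
  step 5: m=27, q=9, a=6
  step 6: m=27, q=4, a=13
  step 7: m=25, q=35, a=1
  step 8: m=10, q=19, a=1
  step 9: m=9, q=36, a=1
  step 10: m=27, q=1, a=54
a_10 = 2*a_0 = 54, so the period closes here.
sqrt(765) = [27; 1, 1, 1, 13, 6, 13, 1, 1, 1, 54]
Period length = 10

10


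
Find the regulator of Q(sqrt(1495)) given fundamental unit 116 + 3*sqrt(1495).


epsilon = 116 + 3*sqrt(1495)
= 231.9957
R = ln(231.9957)
= 5.4467

5.4467


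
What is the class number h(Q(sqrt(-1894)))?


K = Q(sqrt(-1894)). d mod 4 = 2, so D = disc(K) = 4d = -7576
h(K) equals the number of primitive reduced positive-definite forms (a, b, c) = a*x^2 + b*x*y + c*y^2 with b^2 - 4ac = D,
where reduced means |b| <= a <= c, with b >= 0 whenever |b| = a or a = c, and primitive means gcd(a, b, c) = 1.
Reduced forces 3a^2 <= |D| = 7576, so 1 <= a <= 50; b must have the parity of D, and c = (b^2 - D)/(4a) must be an integer >= a.
Enumerate a = 1..50, b in [-a, a]:
  a=1: (1, 0, 1894)  [1]
  a=2: (2, 0, 947)  [1]
  a=3..4: none
  a=5: (5, -2, 379), (5, 2, 379)  [2]
  a=6..9: none
  a=10: (10, -8, 191), (10, 8, 191)  [2]
  a=11: (11, -6, 173), (11, 6, 173)  [2]
  a=12: none
  a=13: (13, -4, 146), (13, 4, 146)  [2]
  a=14..18: none
  a=19: (19, -10, 101), (19, 10, 101)  [2]
  a=20..21: none
  a=22: (22, -16, 89), (22, 16, 89)  [2]
  a=23..24: none
  a=25: (25, -18, 79), (25, 18, 79)  [2]
  a=26: (26, -4, 73), (26, 4, 73)  [2]
  a=27..28: none
  a=29: (29, -14, 67), (29, 14, 67)  [2]
  a=30: none
  a=31: (31, -22, 65), (31, 22, 65)  [2]
  a=32..36: none
  a=37: (37, -34, 59), (37, 34, 59)  [2]
  a=38: (38, -28, 55), (38, 28, 55)  [2]
  a=39..40: none
  a=41: (41, -38, 55), (41, 38, 55)  [2]
  a=42: none
  a=43: (43, -32, 50), (43, 32, 50)  [2]
  a=44..50: none
Total reduced forms: 1 + 1 + 2 + 2 + 2 + 2 + 2 + 2 + 2 + 2 + 2 + 2 + 2 + 2 + 2 + 2 = 30
h = 30

30


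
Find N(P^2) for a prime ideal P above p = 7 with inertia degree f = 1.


N(P^a) = p^(a*f)
= 7^(2*1)
= 7^2
= 49

49


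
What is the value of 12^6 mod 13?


p = 13 is prime and the exponent is (p-1)/2 = 6, so by Euler's criterion 12^6 = (12/13) = +1 or -1 mod 13.
Compute by square-and-multiply:
  6 = 4 + 2 (binary 110)
  Repeated squaring mod 13: 12^1 = 12, 12^2 = 1, 12^4 = 1
  12^6 = 12^4 * 12^2 = 1 * 1 mod 13
    1 * 1 = 1 = 1 mod 13
  12^6 = 1 mod 13
Result 1: 12 is a quadratic residue mod 13.
12^6 mod 13 = 1

1


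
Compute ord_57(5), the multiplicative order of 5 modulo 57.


We want ord_57(5), the smallest k >= 1 with 5^k = 1 mod 57.
n = 57 = 3 * 19, phi(57) = 36; the order divides phi(n).
Divisors of 36: 1, 2, 3, 4, 6, 9, 12, 18, 36
Repeated squaring mod 57: 5^1 = 5, 5^2 = 25, 5^4 = 55, 5^8 = 4, 5^16 = 16, 5^32 = 28
Test divisors in increasing order:
  k=1: 5^1 = 5 mod 57
  k=2: 5^2 = 25 mod 57
  k=3: 5^3 = 25 * 5 = 11 mod 57
  k=4: 5^4 = 55 mod 57
  k=6: 5^6 = 55 * 25 = 7 mod 57
  k=9: 5^9 = 4 * 5 = 20 mod 57
  k=12: 5^12 = 4 * 55 = 49 mod 57
  k=18: 5^18 = 16 * 25 = 1 mod 57  <- first divisor giving 1
Order = 18

18


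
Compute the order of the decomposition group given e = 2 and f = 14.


|D_P| = e * f
= 2 * 14
= 28

28


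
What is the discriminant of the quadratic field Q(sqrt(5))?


For K = Q(sqrt(d)) with d squarefree: disc(K) = d if d = 1 mod 4, and disc(K) = 4d if d = 2 or 3 mod 4.
Here d = 5, and d mod 4 = 1.
d = 1 mod 4 (O_K = Z[(1+sqrt(d))/2]), so disc(K) = d = 5

5


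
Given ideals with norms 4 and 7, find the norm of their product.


N(IJ) = N(I) * N(J)
= 4 * 7
= 28

28


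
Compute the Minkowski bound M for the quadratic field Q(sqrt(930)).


d = 930, d mod 4 = 2, so disc(K) = 4d = 3720; |disc(K)| = 3720
Real quadratic field, so n = 2, s = r2 = 0, r1 = 2
M = (n!/n^n) * (4/pi)^s * sqrt(|disc(K)|) = (2!/2^2) * (4/pi)^0 * sqrt(3720)
= 0.5 * 1.000000 * 60.991803
= 30.4959

30.4959


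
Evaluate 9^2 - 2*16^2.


x^2 - d*y^2
= 9^2 - 2*16^2
= 81 - 512
= -431

-431


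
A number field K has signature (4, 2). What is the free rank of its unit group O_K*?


By Dirichlet's unit theorem:
rank = r1 + r2 - 1
= 4 + 2 - 1
= 5

5


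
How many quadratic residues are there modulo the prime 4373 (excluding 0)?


For prime p, the number of non-zero quadratic residues is (p-1)/2.
= (4373-1)/2
= 2186

2186


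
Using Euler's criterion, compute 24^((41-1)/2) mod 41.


p = 41 is prime and the exponent is (p-1)/2 = 20, so by Euler's criterion 24^20 = (24/41) = +1 or -1 mod 41.
Compute by square-and-multiply:
  20 = 16 + 4 (binary 10100)
  Repeated squaring mod 41: 24^1 = 24, 24^2 = 2, 24^4 = 4, 24^8 = 16, 24^16 = 10
  24^20 = 24^16 * 24^4 = 10 * 4 mod 41
    10 * 4 = 40 = 40 mod 41
  24^20 = 40 mod 41
Result 40 = p - 1 = -1 mod 41: 24 is a quadratic non-residue mod 41. As a residue in [0, p-1] the value is 40.
24^20 mod 41 = 40

40


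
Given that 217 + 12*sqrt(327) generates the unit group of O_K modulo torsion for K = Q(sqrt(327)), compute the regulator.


epsilon = 217 + 12*sqrt(327)
= 433.9977
R = ln(433.9977)
= 6.0730

6.0730


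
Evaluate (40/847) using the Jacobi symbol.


Compute (40/847) via quadratic reciprocity:
  pull out 2: (2/847) = +1  (since 847 mod 8 = 7)
  pull out 2: (2/847) = +1  (since 847 mod 8 = 7)
  pull out 2: (2/847) = +1  (since 847 mod 8 = 7)
  reciprocity: (5/847) -> +(847/5)
  reduce: (2/5)
  pull out 2: (2/5) = -1  (since 5 mod 8 = 5)
  (1/5) = 1
Product of signs = -1

-1


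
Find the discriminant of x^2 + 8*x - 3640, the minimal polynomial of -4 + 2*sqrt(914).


The element -4 + 2*sqrt(914) has minimal polynomial:
x^2 + 8*x - 3640
Discriminant = (8)^2 - 4*(-3640)
= 64 + 14560
= 14624

14624


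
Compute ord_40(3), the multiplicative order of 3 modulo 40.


We want ord_40(3), the smallest k >= 1 with 3^k = 1 mod 40.
n = 40 = 2^3 * 5, phi(40) = 16; the order divides phi(n).
Divisors of 16: 1, 2, 4, 8, 16
Repeated squaring mod 40: 3^1 = 3, 3^2 = 9, 3^4 = 1, 3^8 = 1, 3^16 = 1
Test divisors in increasing order:
  k=1: 3^1 = 3 mod 40
  k=2: 3^2 = 9 mod 40
  k=4: 3^4 = 1 mod 40  <- first divisor giving 1
Order = 4

4


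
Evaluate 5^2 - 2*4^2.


x^2 - d*y^2
= 5^2 - 2*4^2
= 25 - 32
= -7

-7


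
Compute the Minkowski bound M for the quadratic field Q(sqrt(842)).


d = 842, d mod 4 = 2, so disc(K) = 4d = 3368; |disc(K)| = 3368
Real quadratic field, so n = 2, s = r2 = 0, r1 = 2
M = (n!/n^n) * (4/pi)^s * sqrt(|disc(K)|) = (2!/2^2) * (4/pi)^0 * sqrt(3368)
= 0.5 * 1.000000 * 58.034473
= 29.0172

29.0172


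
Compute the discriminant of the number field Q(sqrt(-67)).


For K = Q(sqrt(d)) with d squarefree: disc(K) = d if d = 1 mod 4, and disc(K) = 4d if d = 2 or 3 mod 4.
Here d = -67, and d mod 4 = 1.
d = 1 mod 4 (O_K = Z[(1+sqrt(d))/2]), so disc(K) = d = -67

-67


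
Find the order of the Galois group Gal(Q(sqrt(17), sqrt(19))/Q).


The 2 square roots of distinct primes are multiplicatively independent over Q,
so [K:Q] = 2^2 and Gal(K/Q) is isomorphic to (Z/2Z)^2.
|Gal| = 2^2 = 4

4


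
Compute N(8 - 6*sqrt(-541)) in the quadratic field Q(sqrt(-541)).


N(a + b*sqrt(d)) = a^2 - d*b^2
= (8)^2 - (-541)*(-6)^2
= 64 + 19476
= 19540

19540


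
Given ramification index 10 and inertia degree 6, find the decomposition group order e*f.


|D_P| = e * f
= 10 * 6
= 60

60


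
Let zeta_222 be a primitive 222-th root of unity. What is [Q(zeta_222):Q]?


The degree equals Euler's totient phi(222).
222 = 2 * 3 * 37
phi(222) = 72

72


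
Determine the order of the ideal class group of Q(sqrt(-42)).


K = Q(sqrt(-42)). d mod 4 = 2, so D = disc(K) = 4d = -168
h(K) equals the number of primitive reduced positive-definite forms (a, b, c) = a*x^2 + b*x*y + c*y^2 with b^2 - 4ac = D,
where reduced means |b| <= a <= c, with b >= 0 whenever |b| = a or a = c, and primitive means gcd(a, b, c) = 1.
Reduced forces 3a^2 <= |D| = 168, so 1 <= a <= 7; b must have the parity of D, and c = (b^2 - D)/(4a) must be an integer >= a.
Enumerate a = 1..7, b in [-a, a]:
  a=1: (1, 0, 42)  [1]
  a=2: (2, 0, 21)  [1]
  a=3: (3, 0, 14)  [1]
  a=4..5: none
  a=6: (6, 0, 7)  [1]
  a=7: none
Total reduced forms: 1 + 1 + 1 + 1 = 4
h = 4

4


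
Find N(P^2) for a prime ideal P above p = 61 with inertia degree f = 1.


N(P^a) = p^(a*f)
= 61^(2*1)
= 61^2
= 3721

3721
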